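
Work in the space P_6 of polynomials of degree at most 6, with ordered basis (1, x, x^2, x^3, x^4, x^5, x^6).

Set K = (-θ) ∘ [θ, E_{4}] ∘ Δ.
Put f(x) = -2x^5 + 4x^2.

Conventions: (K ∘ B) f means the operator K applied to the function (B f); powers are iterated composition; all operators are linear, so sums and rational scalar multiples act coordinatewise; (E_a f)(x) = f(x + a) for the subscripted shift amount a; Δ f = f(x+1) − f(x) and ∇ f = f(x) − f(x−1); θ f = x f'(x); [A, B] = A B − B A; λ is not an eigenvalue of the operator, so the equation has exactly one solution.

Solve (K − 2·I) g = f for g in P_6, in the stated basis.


write g with unknown coordinates in the stated basis and equate coefficients in (K − 2·I) g = f
solving from the highest basis element down gives g = x^5 + 120x^3 + 1078x^2 + 3880x
check: K g = 240x^3 + 2160x^2 + 7760x
so K g − 2·g = -2x^5 + 4x^2 = f ✓

the image equals g(x) = x^5 + 120x^3 + 1078x^2 + 3880x


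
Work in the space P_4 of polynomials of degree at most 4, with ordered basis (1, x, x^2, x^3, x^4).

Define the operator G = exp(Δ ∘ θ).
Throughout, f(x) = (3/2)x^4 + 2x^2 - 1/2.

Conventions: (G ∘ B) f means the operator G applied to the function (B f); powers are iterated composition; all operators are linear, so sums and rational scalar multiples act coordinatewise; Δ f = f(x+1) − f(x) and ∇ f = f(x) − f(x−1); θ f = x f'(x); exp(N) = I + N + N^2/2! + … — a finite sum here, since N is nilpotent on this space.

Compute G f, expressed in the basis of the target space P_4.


order-1 term: 24x^3 + 36x^2 + 32x + 10
order-2 term: 108x^2 + 180x + 88
order-3 term: 144x + 132
order-4 term: 36
the series for exp(Δ ∘ θ) f terminates at order 4
exp(Δ ∘ θ) f = (3/2)x^4 + 24x^3 + 146x^2 + 356x + 531/2

g(x) = (3/2)x^4 + 24x^3 + 146x^2 + 356x + 531/2


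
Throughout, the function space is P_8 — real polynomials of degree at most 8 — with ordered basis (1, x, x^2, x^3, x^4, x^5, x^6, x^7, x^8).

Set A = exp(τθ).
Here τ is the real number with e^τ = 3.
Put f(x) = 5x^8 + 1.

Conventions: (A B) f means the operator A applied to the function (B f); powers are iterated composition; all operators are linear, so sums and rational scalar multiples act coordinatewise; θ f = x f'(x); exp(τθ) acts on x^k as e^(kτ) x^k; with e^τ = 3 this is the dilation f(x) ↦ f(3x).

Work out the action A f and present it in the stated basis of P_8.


exp(τθ) x^k = e^(kτ) x^k; with e^τ = 3 this sends x^k to 3^k x^k
x^8 ↦ 6561 x^8
applying this coordinatewise to f: exp(τθ) f = 32805x^8 + 1

the image equals g(x) = 32805x^8 + 1


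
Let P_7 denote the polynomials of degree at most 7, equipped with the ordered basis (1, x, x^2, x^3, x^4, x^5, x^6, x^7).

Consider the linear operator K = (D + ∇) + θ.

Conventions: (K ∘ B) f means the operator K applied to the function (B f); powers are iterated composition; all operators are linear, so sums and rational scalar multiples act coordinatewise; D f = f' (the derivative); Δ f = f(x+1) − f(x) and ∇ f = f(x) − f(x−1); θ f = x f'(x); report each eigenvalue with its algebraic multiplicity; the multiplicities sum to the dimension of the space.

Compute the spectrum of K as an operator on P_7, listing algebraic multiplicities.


image of 1: 0
image of x: x + 2
image of x^2: 2x^2 + 4x - 1
image of x^3: 3x^3 + 6x^2 - 3x + 1
image of x^4: 4x^4 + 8x^3 - 6x^2 + 4x - 1
image of x^5: 5x^5 + 10x^4 - 10x^3 + 10x^2 - 5x + 1
image of x^6: 6x^6 + 12x^5 - 15x^4 + 20x^3 - 15x^2 + 6x - 1
image of x^7: 7x^7 + 14x^6 - 21x^5 + 35x^4 - 35x^3 + 21x^2 - 7x + 1
the matrix is upper triangular; its diagonal is (0, 1, 2, 3, 4, 5, 6, 7)
for a triangular matrix the eigenvalues are the diagonal entries, with algebraic multiplicity their repetition count

λ = 0 (multiplicity 1), λ = 1 (multiplicity 1), λ = 2 (multiplicity 1), λ = 3 (multiplicity 1), λ = 4 (multiplicity 1), λ = 5 (multiplicity 1), λ = 6 (multiplicity 1), λ = 7 (multiplicity 1)


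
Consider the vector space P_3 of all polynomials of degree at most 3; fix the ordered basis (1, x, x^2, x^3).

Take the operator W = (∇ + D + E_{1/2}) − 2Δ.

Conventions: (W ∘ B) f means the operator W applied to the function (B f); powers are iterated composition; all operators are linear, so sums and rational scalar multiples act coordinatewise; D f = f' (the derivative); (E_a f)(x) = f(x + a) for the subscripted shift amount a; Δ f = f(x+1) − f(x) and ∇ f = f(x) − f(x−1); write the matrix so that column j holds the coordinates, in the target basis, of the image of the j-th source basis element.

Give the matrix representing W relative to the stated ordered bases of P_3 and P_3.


the matrix is [[1, 1/2, -11/4, -7/8]; [0, 1, 1, -33/4]; [0, 0, 1, 3/2]; [0, 0, 0, 1]] (rows listed top to bottom)

image of 1: 1
image of x: x + 1/2
image of x^2: x^2 + x - 11/4
image of x^3: x^3 + (3/2)x^2 - (33/4)x - 7/8
each image's coordinates form column j of the matrix


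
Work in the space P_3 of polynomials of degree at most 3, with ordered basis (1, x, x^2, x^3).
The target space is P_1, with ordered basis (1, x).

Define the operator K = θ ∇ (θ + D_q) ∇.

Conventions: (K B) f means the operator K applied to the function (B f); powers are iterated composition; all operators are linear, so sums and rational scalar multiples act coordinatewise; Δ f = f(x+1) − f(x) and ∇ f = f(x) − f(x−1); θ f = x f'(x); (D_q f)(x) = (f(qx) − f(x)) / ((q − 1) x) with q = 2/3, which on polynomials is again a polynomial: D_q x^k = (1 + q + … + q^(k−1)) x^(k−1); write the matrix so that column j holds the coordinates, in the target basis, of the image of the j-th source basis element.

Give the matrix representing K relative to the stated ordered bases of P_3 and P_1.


image of 1: 0
image of x: 0
image of x^2: 0
image of x^3: 12x
each image's coordinates form column j of the matrix

the matrix is [[0, 0, 0, 0]; [0, 0, 0, 12]] (rows listed top to bottom)


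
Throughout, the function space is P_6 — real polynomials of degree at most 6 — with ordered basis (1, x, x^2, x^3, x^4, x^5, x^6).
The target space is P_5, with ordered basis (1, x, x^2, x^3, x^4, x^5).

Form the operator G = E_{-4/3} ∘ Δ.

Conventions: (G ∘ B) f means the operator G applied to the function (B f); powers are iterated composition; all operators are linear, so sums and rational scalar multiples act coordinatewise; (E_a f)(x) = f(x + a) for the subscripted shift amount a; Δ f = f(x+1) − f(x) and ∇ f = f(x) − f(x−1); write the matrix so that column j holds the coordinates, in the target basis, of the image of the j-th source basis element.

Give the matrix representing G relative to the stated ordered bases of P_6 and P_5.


the matrix is [[0, 1, -5/3, 7/3, -85/27, 341/81, -455/81]; [0, 0, 2, -5, 28/3, -425/27, 682/27]; [0, 0, 0, 3, -10, 70/3, -425/9]; [0, 0, 0, 0, 4, -50/3, 140/3]; [0, 0, 0, 0, 0, 5, -25]; [0, 0, 0, 0, 0, 0, 6]] (rows listed top to bottom)

image of 1: 0
image of x: 1
image of x^2: 2x - 5/3
image of x^3: 3x^2 - 5x + 7/3
image of x^4: 4x^3 - 10x^2 + (28/3)x - 85/27
image of x^5: 5x^4 - (50/3)x^3 + (70/3)x^2 - (425/27)x + 341/81
image of x^6: 6x^5 - 25x^4 + (140/3)x^3 - (425/9)x^2 + (682/27)x - 455/81
each image's coordinates form column j of the matrix


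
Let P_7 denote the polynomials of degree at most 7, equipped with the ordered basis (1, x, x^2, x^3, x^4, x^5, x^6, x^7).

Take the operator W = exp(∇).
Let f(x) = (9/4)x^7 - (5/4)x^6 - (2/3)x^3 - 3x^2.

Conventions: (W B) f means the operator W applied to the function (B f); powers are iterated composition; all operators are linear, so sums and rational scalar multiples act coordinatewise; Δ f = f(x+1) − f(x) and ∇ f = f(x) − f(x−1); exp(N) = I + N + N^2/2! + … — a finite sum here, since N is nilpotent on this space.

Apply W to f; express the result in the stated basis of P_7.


order-1 term: (63/4)x^6 - (219/4)x^5 + (195/2)x^4 - (415/4)x^3 + 64x^2 - (109/4)x + 35/6
order-2 term: (189/4)x^5 - 255x^4 + (2505/4)x^3 - 840x^2 + (2395/4)x - 363/2
order-3 term: (315/4)x^4 - (995/2)x^3 + (5175/4)x^2 - 1605x + 9469/12
order-4 term: (315/4)x^3 - (1965/4)x^2 + (4395/4)x - 3475/4
order-5 term: (189/4)x^2 - (975/4)x + 1335/4
order-6 term: (63/4)x - 97/2
order-7 term: 9/4
the series for exp(∇) f terminates at order 7
exp(∇) f = (9/4)x^7 + (29/2)x^6 - (15/2)x^5 - (315/4)x^4 + (1237/12)x^3 + (283/4)x^2 - (651/4)x + 193/6

g(x) = (9/4)x^7 + (29/2)x^6 - (15/2)x^5 - (315/4)x^4 + (1237/12)x^3 + (283/4)x^2 - (651/4)x + 193/6


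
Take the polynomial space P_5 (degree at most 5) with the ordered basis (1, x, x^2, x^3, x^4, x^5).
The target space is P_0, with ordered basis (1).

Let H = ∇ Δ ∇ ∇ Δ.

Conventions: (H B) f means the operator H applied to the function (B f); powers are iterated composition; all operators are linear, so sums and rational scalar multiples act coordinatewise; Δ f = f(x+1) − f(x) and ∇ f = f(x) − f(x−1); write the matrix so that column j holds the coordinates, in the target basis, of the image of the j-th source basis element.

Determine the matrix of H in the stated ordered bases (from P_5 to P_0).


the matrix is [[0, 0, 0, 0, 0, 120]] (rows listed top to bottom)

image of 1: 0
image of x: 0
image of x^2: 0
image of x^3: 0
image of x^4: 0
image of x^5: 120
each image's coordinates form column j of the matrix


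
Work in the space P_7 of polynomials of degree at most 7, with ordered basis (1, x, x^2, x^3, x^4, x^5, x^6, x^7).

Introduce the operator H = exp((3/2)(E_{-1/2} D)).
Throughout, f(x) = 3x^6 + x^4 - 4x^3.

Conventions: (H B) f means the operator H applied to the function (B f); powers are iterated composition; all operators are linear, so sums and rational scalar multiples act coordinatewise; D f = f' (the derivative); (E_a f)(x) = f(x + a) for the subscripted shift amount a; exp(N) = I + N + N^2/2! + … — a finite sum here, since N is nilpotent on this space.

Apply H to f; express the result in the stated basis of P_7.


the result is g(x) = 3x^6 + 27x^5 + (139/4)x^4 - 133x^3 - (1971/16)x^2 + (711/4)x + 1743/64

order-1 term: 27x^5 - (135/2)x^4 + (147/2)x^3 - (243/4)x^2 + (495/16)x - 195/32
order-2 term: (405/4)x^4 - 405x^3 + 621x^2 - 459x + 567/4
order-3 term: (405/2)x^3 - (3645/4)x^2 + (11043/8)x - 11475/16
order-4 term: (3645/16)x^2 - (3645/4)x + 14661/16
order-5 term: (2187/16)x - 10935/32
order-6 term: 2187/64
the series for exp((3/2)(E_{-1/2} D)) f terminates at order 6
exp((3/2)(E_{-1/2} D)) f = 3x^6 + 27x^5 + (139/4)x^4 - 133x^3 - (1971/16)x^2 + (711/4)x + 1743/64


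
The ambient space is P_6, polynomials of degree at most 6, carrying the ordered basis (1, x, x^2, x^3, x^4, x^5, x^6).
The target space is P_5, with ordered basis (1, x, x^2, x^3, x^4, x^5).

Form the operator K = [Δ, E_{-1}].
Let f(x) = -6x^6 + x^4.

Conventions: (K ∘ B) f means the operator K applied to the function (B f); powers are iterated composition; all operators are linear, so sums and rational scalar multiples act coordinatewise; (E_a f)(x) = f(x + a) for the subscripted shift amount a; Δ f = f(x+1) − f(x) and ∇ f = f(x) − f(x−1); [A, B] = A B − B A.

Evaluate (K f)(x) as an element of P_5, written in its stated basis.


the image equals g(x) = 0

E_{-1} f = -6x^6 + 36x^5 - 89x^4 + 116x^3 - 84x^2 + 32x - 5
Δ E_{-1} f = -36x^5 + 90x^4 - 116x^3 + 84x^2 - 32x + 5
Δ f = -36x^5 - 90x^4 - 116x^3 - 84x^2 - 32x - 5
E_{-1} Δ f = -36x^5 + 90x^4 - 116x^3 + 84x^2 - 32x + 5
[Δ, E_{-1}] f = 0


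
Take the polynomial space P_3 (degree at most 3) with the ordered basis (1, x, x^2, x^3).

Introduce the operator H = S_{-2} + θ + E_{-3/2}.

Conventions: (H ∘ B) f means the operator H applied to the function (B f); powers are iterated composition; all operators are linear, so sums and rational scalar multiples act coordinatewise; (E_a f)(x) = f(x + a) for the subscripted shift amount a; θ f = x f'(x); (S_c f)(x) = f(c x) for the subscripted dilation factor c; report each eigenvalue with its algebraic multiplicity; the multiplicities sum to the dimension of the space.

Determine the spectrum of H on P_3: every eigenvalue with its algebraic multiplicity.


λ = -4 (multiplicity 1), λ = 0 (multiplicity 1), λ = 2 (multiplicity 1), λ = 7 (multiplicity 1)

image of 1: 2
image of x: -3/2
image of x^2: 7x^2 - 3x + 9/4
image of x^3: -4x^3 - (9/2)x^2 + (27/4)x - 27/8
the matrix is upper triangular; its diagonal is (2, 0, 7, -4)
for a triangular matrix the eigenvalues are the diagonal entries, with algebraic multiplicity their repetition count


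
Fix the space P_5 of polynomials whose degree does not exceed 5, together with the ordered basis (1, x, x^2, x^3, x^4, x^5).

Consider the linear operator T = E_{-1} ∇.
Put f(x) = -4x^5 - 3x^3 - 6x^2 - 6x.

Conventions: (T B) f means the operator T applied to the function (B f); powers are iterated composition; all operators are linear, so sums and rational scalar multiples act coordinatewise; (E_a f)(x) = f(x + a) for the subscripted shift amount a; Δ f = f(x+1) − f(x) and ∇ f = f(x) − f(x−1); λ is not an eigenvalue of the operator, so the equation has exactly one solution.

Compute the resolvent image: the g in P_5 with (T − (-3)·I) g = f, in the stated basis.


g(x) = -(4/3)x^5 + (20/9)x^4 - (467/27)x^3 + (1613/27)x^2 - (11971/81)x + 42343/243

write g with unknown coordinates in the stated basis and equate coefficients in (T − (-3)·I) g = f
solving from the highest basis element down gives g = -(4/3)x^5 + (20/9)x^4 - (467/27)x^3 + (1613/27)x^2 - (11971/81)x + 42343/243
check: T g = -(20/3)x^4 + (440/9)x^3 - (1667/9)x^2 + (11809/27)x - 42343/81
so T g − (-3)·g = -4x^5 - 3x^3 - 6x^2 - 6x = f ✓


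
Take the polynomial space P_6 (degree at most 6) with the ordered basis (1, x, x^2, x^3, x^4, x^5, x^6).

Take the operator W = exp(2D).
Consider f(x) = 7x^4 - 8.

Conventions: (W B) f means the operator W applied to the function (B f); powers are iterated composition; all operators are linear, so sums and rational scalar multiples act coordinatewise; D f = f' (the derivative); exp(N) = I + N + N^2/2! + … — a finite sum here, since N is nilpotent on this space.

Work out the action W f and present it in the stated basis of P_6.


order-1 term: 56x^3
order-2 term: 168x^2
order-3 term: 224x
order-4 term: 112
the series for exp(2D) f terminates at order 4
exp(2D) f = 7x^4 + 56x^3 + 168x^2 + 224x + 104

the image equals g(x) = 7x^4 + 56x^3 + 168x^2 + 224x + 104


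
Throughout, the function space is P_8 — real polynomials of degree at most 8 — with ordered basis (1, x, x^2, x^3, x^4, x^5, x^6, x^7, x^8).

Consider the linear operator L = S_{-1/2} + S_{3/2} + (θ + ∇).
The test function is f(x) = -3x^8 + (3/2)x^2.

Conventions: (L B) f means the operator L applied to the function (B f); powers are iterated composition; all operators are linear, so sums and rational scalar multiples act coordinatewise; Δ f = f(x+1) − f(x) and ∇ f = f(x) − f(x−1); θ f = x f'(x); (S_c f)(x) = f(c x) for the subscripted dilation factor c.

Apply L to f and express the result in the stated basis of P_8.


g(x) = -(12915/128)x^8 - 24x^7 + 84x^6 - 168x^5 + 210x^4 - 168x^3 + (363/4)x^2 - 21x + 3/2

S_{-1/2} f = -(3/256)x^8 + (3/8)x^2
S_{3/2} f = -(19683/256)x^8 + (27/8)x^2
θ f = -24x^8 + 3x^2
∇ f = -24x^7 + 84x^6 - 168x^5 + 210x^4 - 168x^3 + 84x^2 - 21x + 3/2
(θ + ∇) f = -24x^8 - 24x^7 + 84x^6 - 168x^5 + 210x^4 - 168x^3 + 87x^2 - 21x + 3/2
(S_{-1/2} + S_{3/2} + (θ + ∇)) f = -(12915/128)x^8 - 24x^7 + 84x^6 - 168x^5 + 210x^4 - 168x^3 + (363/4)x^2 - 21x + 3/2


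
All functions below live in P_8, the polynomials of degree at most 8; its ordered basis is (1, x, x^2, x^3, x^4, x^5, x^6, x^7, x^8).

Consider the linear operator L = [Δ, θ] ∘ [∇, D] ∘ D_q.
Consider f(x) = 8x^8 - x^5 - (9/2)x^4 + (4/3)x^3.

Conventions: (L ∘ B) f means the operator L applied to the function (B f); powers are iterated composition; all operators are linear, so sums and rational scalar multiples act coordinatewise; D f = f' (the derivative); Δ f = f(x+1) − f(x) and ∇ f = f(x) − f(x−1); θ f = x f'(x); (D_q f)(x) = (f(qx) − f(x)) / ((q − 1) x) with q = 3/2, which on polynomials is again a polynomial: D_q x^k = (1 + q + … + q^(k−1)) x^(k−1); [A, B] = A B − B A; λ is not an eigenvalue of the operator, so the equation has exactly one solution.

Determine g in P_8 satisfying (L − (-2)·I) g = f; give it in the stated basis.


write g with unknown coordinates in the stated basis and equate coefficients in (L − (-2)·I) g = f
solving from the highest basis element down gives g = 4x^8 - (1/2)x^5 - (9/4)x^4 + (2/3)x^3
check: L g = 0
so L g − (-2)·g = 8x^8 - x^5 - (9/2)x^4 + (4/3)x^3 = f ✓

g(x) = 4x^8 - (1/2)x^5 - (9/4)x^4 + (2/3)x^3


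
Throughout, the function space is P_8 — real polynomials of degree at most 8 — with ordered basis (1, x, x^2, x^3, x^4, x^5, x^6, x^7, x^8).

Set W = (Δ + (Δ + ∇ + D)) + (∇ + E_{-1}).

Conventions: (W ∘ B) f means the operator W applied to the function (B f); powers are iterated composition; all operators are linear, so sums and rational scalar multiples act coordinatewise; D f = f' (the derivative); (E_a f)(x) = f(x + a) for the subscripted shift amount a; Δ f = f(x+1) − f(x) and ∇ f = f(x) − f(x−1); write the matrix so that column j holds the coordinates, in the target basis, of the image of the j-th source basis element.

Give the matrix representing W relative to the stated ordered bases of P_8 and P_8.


the matrix is [[1, 4, 1, 3, 1, 3, 1, 3, 1]; [0, 1, 8, 3, 12, 5, 18, 7, 24]; [0, 0, 1, 12, 6, 30, 15, 63, 28]; [0, 0, 0, 1, 16, 10, 60, 35, 168]; [0, 0, 0, 0, 1, 20, 15, 105, 70]; [0, 0, 0, 0, 0, 1, 24, 21, 168]; [0, 0, 0, 0, 0, 0, 1, 28, 28]; [0, 0, 0, 0, 0, 0, 0, 1, 32]; [0, 0, 0, 0, 0, 0, 0, 0, 1]] (rows listed top to bottom)

image of 1: 1
image of x: x + 4
image of x^2: x^2 + 8x + 1
image of x^3: x^3 + 12x^2 + 3x + 3
image of x^4: x^4 + 16x^3 + 6x^2 + 12x + 1
image of x^5: x^5 + 20x^4 + 10x^3 + 30x^2 + 5x + 3
image of x^6: x^6 + 24x^5 + 15x^4 + 60x^3 + 15x^2 + 18x + 1
image of x^7: x^7 + 28x^6 + 21x^5 + 105x^4 + 35x^3 + 63x^2 + 7x + 3
image of x^8: x^8 + 32x^7 + 28x^6 + 168x^5 + 70x^4 + 168x^3 + 28x^2 + 24x + 1
each image's coordinates form column j of the matrix


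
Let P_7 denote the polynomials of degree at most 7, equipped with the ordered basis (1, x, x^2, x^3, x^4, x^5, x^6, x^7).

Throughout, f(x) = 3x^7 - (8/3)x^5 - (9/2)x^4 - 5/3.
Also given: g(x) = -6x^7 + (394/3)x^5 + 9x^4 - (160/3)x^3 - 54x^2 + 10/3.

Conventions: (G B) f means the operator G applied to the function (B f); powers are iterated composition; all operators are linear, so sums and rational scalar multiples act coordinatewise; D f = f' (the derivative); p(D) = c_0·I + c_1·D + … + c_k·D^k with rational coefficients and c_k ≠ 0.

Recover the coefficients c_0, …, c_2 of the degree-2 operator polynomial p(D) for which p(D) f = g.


D^0 f = 3x^7 - (8/3)x^5 - (9/2)x^4 - 5/3
D^1 f = 21x^6 - (40/3)x^4 - 18x^3
D^2 f = 126x^5 - (160/3)x^3 - 54x^2
matching coefficients of g against c_0 f + c_1 Df + … from the top degree down determines the c_i
solution: c_0 = -2, c_1 = 0, c_2 = 1

p(D) = -2·I + D^2, i.e. c_0 = -2, c_1 = 0, c_2 = 1


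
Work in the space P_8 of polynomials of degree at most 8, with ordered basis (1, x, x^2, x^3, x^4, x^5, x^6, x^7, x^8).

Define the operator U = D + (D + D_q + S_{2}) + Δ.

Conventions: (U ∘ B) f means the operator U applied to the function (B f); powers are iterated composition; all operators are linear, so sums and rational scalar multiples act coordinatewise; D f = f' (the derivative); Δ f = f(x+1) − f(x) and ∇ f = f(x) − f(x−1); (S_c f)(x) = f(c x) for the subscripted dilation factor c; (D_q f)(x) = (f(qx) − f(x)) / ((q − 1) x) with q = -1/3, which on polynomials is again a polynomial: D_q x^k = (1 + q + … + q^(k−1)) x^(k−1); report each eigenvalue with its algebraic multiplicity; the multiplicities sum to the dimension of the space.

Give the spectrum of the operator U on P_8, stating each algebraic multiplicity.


image of 1: 1
image of x: 2x + 4
image of x^2: 4x^2 + (20/3)x + 1
image of x^3: 8x^3 + (88/9)x^2 + 3x + 1
image of x^4: 16x^4 + (344/27)x^3 + 6x^2 + 4x + 1
image of x^5: 32x^5 + (1276/81)x^4 + 10x^3 + 10x^2 + 5x + 1
image of x^6: 64x^6 + (4556/243)x^5 + 15x^4 + 20x^3 + 15x^2 + 6x + 1
image of x^7: 128x^7 + (15856/729)x^6 + 21x^5 + 35x^4 + 35x^3 + 21x^2 + 7x + 1
image of x^8: 256x^8 + (54128/2187)x^7 + 28x^6 + 56x^5 + 70x^4 + 56x^3 + 28x^2 + 8x + 1
the matrix is upper triangular; its diagonal is (1, 2, 4, 8, 16, 32, 64, 128, 256)
for a triangular matrix the eigenvalues are the diagonal entries, with algebraic multiplicity their repetition count

λ = 1 (multiplicity 1), λ = 2 (multiplicity 1), λ = 4 (multiplicity 1), λ = 8 (multiplicity 1), λ = 16 (multiplicity 1), λ = 32 (multiplicity 1), λ = 64 (multiplicity 1), λ = 128 (multiplicity 1), λ = 256 (multiplicity 1)


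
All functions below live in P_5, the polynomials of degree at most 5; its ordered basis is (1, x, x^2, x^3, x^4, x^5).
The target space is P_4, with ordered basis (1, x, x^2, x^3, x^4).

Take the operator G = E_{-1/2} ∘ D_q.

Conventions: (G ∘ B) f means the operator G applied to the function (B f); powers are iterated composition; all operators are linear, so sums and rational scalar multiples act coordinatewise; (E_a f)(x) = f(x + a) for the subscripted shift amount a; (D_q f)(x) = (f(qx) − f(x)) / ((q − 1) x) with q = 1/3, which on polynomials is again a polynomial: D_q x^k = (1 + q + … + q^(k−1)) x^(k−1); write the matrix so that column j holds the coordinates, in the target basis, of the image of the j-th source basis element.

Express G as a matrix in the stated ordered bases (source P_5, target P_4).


the matrix is [[0, 1, -2/3, 13/36, -5/27, 121/1296]; [0, 0, 4/3, -13/9, 10/9, -121/162]; [0, 0, 0, 13/9, -20/9, 121/54]; [0, 0, 0, 0, 40/27, -242/81]; [0, 0, 0, 0, 0, 121/81]] (rows listed top to bottom)

image of 1: 0
image of x: 1
image of x^2: (4/3)x - 2/3
image of x^3: (13/9)x^2 - (13/9)x + 13/36
image of x^4: (40/27)x^3 - (20/9)x^2 + (10/9)x - 5/27
image of x^5: (121/81)x^4 - (242/81)x^3 + (121/54)x^2 - (121/162)x + 121/1296
each image's coordinates form column j of the matrix


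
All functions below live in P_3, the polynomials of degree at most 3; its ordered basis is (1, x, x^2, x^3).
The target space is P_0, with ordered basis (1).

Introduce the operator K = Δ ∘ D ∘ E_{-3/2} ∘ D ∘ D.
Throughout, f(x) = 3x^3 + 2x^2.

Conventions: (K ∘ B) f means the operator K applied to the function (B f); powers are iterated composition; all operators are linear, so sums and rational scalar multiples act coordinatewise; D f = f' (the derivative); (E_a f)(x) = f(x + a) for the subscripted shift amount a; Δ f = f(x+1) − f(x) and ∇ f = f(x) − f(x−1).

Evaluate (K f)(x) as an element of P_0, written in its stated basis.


D f = 9x^2 + 4x
D D f = 18x + 4
E_{-3/2} (D ∘ D) f = 18x - 23
D E_{-3/2} (D ∘ D) f = 18
Δ (D ∘ E_{-3/2}) (D ∘ D) f = 0

g(x) = 0


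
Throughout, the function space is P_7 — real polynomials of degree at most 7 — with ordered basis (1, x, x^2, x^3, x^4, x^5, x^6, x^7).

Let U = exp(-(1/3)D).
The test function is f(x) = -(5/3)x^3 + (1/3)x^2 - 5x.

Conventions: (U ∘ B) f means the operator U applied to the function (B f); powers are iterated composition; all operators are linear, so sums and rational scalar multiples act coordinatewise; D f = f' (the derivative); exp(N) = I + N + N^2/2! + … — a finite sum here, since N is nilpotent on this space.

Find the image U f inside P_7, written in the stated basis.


order-1 term: (5/3)x^2 - (2/9)x + 5/3
order-2 term: -(5/9)x + 1/27
order-3 term: 5/81
the series for exp(-(1/3)D) f terminates at order 3
exp(-(1/3)D) f = -(5/3)x^3 + 2x^2 - (52/9)x + 143/81

the result is g(x) = -(5/3)x^3 + 2x^2 - (52/9)x + 143/81


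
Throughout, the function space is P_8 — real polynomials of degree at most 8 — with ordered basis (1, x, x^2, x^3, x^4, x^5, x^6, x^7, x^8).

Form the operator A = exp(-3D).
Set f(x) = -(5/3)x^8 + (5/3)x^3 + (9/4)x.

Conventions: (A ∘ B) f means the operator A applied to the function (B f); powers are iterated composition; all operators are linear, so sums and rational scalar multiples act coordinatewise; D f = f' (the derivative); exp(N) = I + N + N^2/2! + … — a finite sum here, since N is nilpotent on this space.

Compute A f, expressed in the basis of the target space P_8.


order-1 term: 40x^7 - 15x^2 - 27/4
order-2 term: -420x^6 + 45x
order-3 term: 2520x^5 - 45
order-4 term: -9450x^4
order-5 term: 22680x^3
order-6 term: -34020x^2
order-7 term: 29160x
order-8 term: -10935
the series for exp(-3D) f terminates at order 8
exp(-3D) f = -(5/3)x^8 + 40x^7 - 420x^6 + 2520x^5 - 9450x^4 + (68045/3)x^3 - 34035x^2 + (116829/4)x - 43947/4

g(x) = -(5/3)x^8 + 40x^7 - 420x^6 + 2520x^5 - 9450x^4 + (68045/3)x^3 - 34035x^2 + (116829/4)x - 43947/4


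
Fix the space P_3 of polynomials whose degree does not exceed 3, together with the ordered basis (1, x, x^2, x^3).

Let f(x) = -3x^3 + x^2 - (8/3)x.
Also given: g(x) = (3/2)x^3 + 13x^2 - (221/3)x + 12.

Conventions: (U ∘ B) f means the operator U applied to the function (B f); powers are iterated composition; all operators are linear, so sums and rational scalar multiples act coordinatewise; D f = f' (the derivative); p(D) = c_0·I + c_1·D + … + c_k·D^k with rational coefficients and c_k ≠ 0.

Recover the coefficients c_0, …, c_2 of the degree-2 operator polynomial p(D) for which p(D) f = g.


D^0 f = -3x^3 + x^2 - (8/3)x
D^1 f = -9x^2 + 2x - 8/3
D^2 f = -18x + 2
matching coefficients of g against c_0 f + c_1 Df + … from the top degree down determines the c_i
solution: c_0 = -1/2, c_1 = -3/2, c_2 = 4

c_0 = -1/2, c_1 = -3/2, c_2 = 4


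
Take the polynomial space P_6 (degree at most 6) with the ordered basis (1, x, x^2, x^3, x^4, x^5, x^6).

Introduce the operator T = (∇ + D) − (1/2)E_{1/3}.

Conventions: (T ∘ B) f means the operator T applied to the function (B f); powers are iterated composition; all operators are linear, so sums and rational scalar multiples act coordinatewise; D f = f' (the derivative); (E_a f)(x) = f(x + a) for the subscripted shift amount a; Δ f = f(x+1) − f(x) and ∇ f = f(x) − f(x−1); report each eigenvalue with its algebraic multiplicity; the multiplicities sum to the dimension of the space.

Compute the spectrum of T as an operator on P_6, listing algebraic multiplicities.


image of 1: -1/2
image of x: -(1/2)x + 11/6
image of x^2: -(1/2)x^2 + (11/3)x - 19/18
image of x^3: -(1/2)x^3 + (11/2)x^2 - (19/6)x + 53/54
image of x^4: -(1/2)x^4 + (22/3)x^3 - (19/3)x^2 + (106/27)x - 163/162
image of x^5: -(1/2)x^5 + (55/6)x^4 - (95/9)x^3 + (265/27)x^2 - (815/162)x + 485/486
image of x^6: -(1/2)x^6 + 11x^5 - (95/6)x^4 + (530/27)x^3 - (815/54)x^2 + (485/81)x - 1459/1458
the matrix is upper triangular; its diagonal is (-1/2, -1/2, -1/2, -1/2, -1/2, -1/2, -1/2)
for a triangular matrix the eigenvalues are the diagonal entries, with algebraic multiplicity their repetition count

λ = -1/2 (multiplicity 7)


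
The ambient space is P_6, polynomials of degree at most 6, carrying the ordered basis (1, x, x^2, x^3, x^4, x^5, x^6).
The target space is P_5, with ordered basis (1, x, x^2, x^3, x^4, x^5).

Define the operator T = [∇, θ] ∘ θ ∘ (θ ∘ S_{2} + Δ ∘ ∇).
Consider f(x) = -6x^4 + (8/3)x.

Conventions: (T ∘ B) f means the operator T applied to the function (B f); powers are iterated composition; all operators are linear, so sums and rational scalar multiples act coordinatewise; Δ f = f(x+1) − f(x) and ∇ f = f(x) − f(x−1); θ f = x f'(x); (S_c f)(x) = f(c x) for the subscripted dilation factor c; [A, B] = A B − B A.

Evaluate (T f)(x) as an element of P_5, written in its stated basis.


the result is g(x) = -6144x^3 + 18432x^2 - 18720x + 19312/3

S_{2} f = -96x^4 + (16/3)x
θ S_{2} f = -384x^4 + (16/3)x
∇ f = -24x^3 + 36x^2 - 24x + 26/3
Δ ∇ f = -72x^2 - 12
(θ ∘ S_{2} + Δ ∘ ∇) f = -384x^4 - 72x^2 + (16/3)x - 12
θ (θ ∘ S_{2} + Δ ∘ ∇) f = -1536x^4 - 144x^2 + (16/3)x
θ θ (θ ∘ S_{2} + Δ ∘ ∇) f = -6144x^4 - 288x^2 + (16/3)x
∇ θ θ (θ ∘ S_{2} + Δ ∘ ∇) f = -24576x^3 + 36864x^2 - 25152x + 19312/3
∇ θ (θ ∘ S_{2} + Δ ∘ ∇) f = -6144x^3 + 9216x^2 - 6432x + 5056/3
θ ∇ θ (θ ∘ S_{2} + Δ ∘ ∇) f = -18432x^3 + 18432x^2 - 6432x
[∇, θ] θ (θ ∘ S_{2} + Δ ∘ ∇) f = -6144x^3 + 18432x^2 - 18720x + 19312/3


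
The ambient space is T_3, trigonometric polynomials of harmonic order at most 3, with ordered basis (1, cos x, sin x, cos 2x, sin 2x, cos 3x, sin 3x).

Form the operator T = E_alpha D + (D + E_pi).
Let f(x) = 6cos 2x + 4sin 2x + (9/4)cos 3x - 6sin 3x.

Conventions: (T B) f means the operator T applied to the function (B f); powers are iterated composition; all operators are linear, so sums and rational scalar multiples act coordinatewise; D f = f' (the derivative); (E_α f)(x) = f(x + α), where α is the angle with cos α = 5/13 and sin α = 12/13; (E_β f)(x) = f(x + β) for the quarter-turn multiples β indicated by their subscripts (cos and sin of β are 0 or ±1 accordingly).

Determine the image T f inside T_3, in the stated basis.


D f = 8cos 2x - 12sin 2x - 18cos 3x - (27/4)sin 3x
E_alpha D f = -(184/13)cos 2x + (36/13)sin 2x + (42219/2197)cos 3x - (4671/8788)sin 3x
D f = 8cos 2x - 12sin 2x - 18cos 3x - (27/4)sin 3x
E_pi f = 6cos 2x + 4sin 2x - (9/4)cos 3x + 6sin 3x
(D + E_pi) f = 14cos 2x - 8sin 2x - (81/4)cos 3x - (3/4)sin 3x
(E_alpha D + (D + E_pi)) f = -(2/13)cos 2x - (68/13)sin 2x - (9081/8788)cos 3x - (5631/4394)sin 3x

the image equals g(x) = -(2/13)cos 2x - (68/13)sin 2x - (9081/8788)cos 3x - (5631/4394)sin 3x


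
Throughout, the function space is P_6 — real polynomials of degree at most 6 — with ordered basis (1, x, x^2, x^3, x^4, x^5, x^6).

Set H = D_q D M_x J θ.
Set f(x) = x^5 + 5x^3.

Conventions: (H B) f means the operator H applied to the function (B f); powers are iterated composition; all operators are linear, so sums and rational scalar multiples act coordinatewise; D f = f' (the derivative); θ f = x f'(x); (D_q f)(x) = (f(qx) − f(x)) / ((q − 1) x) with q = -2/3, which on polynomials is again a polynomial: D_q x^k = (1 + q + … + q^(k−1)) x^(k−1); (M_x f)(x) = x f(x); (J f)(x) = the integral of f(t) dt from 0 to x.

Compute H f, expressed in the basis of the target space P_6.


g(x) = (4655/1458)x^5 + (325/36)x^3

θ f = 5x^5 + 15x^3
J θ f = (5/6)x^6 + (15/4)x^4
M_x J θ f = (5/6)x^7 + (15/4)x^5
D (M_x J θ) f = (35/6)x^6 + (75/4)x^4
D_q D (M_x J θ) f = (4655/1458)x^5 + (325/36)x^3


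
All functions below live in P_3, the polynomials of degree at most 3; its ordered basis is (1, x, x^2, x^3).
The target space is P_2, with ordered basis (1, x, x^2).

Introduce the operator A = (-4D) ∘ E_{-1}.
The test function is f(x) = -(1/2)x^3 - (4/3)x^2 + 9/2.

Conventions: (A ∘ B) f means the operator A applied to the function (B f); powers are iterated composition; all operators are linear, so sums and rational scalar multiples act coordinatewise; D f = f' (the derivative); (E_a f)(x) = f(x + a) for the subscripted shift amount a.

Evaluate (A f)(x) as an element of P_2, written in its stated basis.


g(x) = 6x^2 - (4/3)x - 14/3

E_{-1} f = -(1/2)x^3 + (1/6)x^2 + (7/6)x + 11/3
D E_{-1} f = -(3/2)x^2 + (1/3)x + 7/6
(-4D) E_{-1} f = 6x^2 - (4/3)x - 14/3


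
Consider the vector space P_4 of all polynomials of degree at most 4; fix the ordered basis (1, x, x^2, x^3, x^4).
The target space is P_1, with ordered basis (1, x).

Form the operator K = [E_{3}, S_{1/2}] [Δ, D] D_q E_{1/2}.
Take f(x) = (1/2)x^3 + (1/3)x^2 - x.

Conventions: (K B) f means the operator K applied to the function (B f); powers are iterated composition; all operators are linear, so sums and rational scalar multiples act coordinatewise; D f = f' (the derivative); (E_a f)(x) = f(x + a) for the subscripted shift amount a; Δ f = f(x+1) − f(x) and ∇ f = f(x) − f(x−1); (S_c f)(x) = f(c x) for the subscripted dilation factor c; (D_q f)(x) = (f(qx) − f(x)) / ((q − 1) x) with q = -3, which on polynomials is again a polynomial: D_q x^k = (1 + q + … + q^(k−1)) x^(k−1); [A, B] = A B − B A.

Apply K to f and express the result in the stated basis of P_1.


g(x) = 0

E_{1/2} f = (1/2)x^3 + (13/12)x^2 - (7/24)x - 17/48
D_q E_{1/2} f = (7/2)x^2 - (13/6)x - 7/24
D (D_q E_{1/2}) f = 7x - 13/6
Δ D (D_q E_{1/2}) f = 7
Δ (D_q E_{1/2}) f = 7x + 4/3
D Δ (D_q E_{1/2}) f = 7
[Δ, D] (D_q E_{1/2}) f = 0
S_{1/2} [Δ, D] (D_q E_{1/2}) f = 0
E_{3} S_{1/2} [Δ, D] (D_q E_{1/2}) f = 0
E_{3} [Δ, D] (D_q E_{1/2}) f = 0
S_{1/2} E_{3} [Δ, D] (D_q E_{1/2}) f = 0
[E_{3}, S_{1/2}] [Δ, D] (D_q E_{1/2}) f = 0


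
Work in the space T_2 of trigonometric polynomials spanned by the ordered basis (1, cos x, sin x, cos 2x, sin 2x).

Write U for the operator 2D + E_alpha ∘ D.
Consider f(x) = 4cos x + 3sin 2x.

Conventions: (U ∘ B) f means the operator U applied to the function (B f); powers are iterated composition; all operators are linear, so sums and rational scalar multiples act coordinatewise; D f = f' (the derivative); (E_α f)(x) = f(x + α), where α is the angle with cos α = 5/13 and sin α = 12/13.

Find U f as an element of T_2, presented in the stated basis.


D f = -4sin x + 6cos 2x
(2D) f = -8sin x + 12cos 2x
D f = -4sin x + 6cos 2x
E_alpha D f = -(48/13)cos x - (20/13)sin x - (714/169)cos 2x - (720/169)sin 2x
(2D + E_alpha ∘ D) f = -(48/13)cos x - (124/13)sin x + (1314/169)cos 2x - (720/169)sin 2x

g(x) = -(48/13)cos x - (124/13)sin x + (1314/169)cos 2x - (720/169)sin 2x


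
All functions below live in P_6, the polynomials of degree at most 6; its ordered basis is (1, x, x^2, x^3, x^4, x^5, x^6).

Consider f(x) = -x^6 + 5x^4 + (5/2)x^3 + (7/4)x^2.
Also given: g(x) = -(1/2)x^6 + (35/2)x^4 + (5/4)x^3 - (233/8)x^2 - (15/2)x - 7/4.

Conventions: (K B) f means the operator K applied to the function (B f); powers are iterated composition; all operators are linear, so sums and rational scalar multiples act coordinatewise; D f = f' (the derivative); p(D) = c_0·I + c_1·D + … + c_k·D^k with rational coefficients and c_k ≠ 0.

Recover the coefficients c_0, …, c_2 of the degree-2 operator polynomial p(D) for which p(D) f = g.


c_0 = 1/2, c_1 = 0, c_2 = -1/2

D^0 f = -x^6 + 5x^4 + (5/2)x^3 + (7/4)x^2
D^1 f = -6x^5 + 20x^3 + (15/2)x^2 + (7/2)x
D^2 f = -30x^4 + 60x^2 + 15x + 7/2
matching coefficients of g against c_0 f + c_1 Df + … from the top degree down determines the c_i
solution: c_0 = 1/2, c_1 = 0, c_2 = -1/2


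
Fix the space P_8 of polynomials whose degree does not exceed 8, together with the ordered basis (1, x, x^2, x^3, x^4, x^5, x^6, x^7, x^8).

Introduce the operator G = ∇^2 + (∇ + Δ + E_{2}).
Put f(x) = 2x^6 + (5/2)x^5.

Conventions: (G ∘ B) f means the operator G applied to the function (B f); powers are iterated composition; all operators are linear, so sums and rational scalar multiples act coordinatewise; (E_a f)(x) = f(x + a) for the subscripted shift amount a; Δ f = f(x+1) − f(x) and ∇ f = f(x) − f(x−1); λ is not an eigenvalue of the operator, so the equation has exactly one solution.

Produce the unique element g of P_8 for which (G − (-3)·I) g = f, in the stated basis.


write g with unknown coordinates in the stated basis and equate coefficients in (G − (-3)·I) g = f
solving from the highest basis element down gives g = (1/2)x^6 - (19/8)x^5 + (5/8)x^4 + (185/8)x^3 - (215/2)x^2 + (389/2)x - 1191/16
check: G g = (1/2)x^6 + (77/8)x^5 - (15/8)x^4 - (555/8)x^3 + (645/2)x^2 - (1167/2)x + 3573/16
so G g − (-3)·g = 2x^6 + (5/2)x^5 = f ✓

the image equals g(x) = (1/2)x^6 - (19/8)x^5 + (5/8)x^4 + (185/8)x^3 - (215/2)x^2 + (389/2)x - 1191/16


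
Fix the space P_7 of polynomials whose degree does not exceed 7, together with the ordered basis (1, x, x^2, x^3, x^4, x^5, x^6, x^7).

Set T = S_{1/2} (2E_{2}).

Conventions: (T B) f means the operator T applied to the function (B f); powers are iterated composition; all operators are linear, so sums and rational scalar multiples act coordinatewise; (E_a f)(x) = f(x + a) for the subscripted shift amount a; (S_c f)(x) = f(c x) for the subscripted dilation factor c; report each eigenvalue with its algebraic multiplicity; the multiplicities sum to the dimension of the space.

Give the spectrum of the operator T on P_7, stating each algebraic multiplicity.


image of 1: 2
image of x: x + 4
image of x^2: (1/2)x^2 + 4x + 8
image of x^3: (1/4)x^3 + 3x^2 + 12x + 16
image of x^4: (1/8)x^4 + 2x^3 + 12x^2 + 32x + 32
image of x^5: (1/16)x^5 + (5/4)x^4 + 10x^3 + 40x^2 + 80x + 64
image of x^6: (1/32)x^6 + (3/4)x^5 + (15/2)x^4 + 40x^3 + 120x^2 + 192x + 128
image of x^7: (1/64)x^7 + (7/16)x^6 + (21/4)x^5 + 35x^4 + 140x^3 + 336x^2 + 448x + 256
the matrix is upper triangular; its diagonal is (2, 1, 1/2, 1/4, 1/8, 1/16, 1/32, 1/64)
for a triangular matrix the eigenvalues are the diagonal entries, with algebraic multiplicity their repetition count

λ = 1/64 (multiplicity 1), λ = 1/32 (multiplicity 1), λ = 1/16 (multiplicity 1), λ = 1/8 (multiplicity 1), λ = 1/4 (multiplicity 1), λ = 1/2 (multiplicity 1), λ = 1 (multiplicity 1), λ = 2 (multiplicity 1)


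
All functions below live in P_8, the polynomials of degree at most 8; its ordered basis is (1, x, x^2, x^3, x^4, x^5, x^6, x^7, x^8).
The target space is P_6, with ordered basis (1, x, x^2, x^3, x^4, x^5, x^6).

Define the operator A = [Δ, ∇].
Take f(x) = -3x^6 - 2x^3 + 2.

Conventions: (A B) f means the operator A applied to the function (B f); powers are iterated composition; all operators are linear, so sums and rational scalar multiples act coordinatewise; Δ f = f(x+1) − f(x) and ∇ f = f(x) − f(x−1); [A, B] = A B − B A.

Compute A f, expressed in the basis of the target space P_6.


g(x) = 0

∇ f = -18x^5 + 45x^4 - 60x^3 + 39x^2 - 12x + 1
Δ ∇ f = -90x^4 - 90x^2 - 12x - 6
Δ f = -18x^5 - 45x^4 - 60x^3 - 51x^2 - 24x - 5
∇ Δ f = -90x^4 - 90x^2 - 12x - 6
[Δ, ∇] f = 0


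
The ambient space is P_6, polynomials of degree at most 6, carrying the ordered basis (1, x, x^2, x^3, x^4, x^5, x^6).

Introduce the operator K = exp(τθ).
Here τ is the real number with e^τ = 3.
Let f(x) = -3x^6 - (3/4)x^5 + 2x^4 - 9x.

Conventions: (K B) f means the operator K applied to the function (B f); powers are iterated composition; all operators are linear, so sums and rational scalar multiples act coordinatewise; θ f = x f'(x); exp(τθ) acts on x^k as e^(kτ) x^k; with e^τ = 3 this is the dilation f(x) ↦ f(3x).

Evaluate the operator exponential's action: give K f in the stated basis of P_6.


exp(τθ) x^k = e^(kτ) x^k; with e^τ = 3 this sends x^k to 3^k x^k
x ↦ 3 x
x^4 ↦ 81 x^4
x^5 ↦ 243 x^5
x^6 ↦ 729 x^6
applying this coordinatewise to f: exp(τθ) f = -2187x^6 - (729/4)x^5 + 162x^4 - 27x

the image equals g(x) = -2187x^6 - (729/4)x^5 + 162x^4 - 27x


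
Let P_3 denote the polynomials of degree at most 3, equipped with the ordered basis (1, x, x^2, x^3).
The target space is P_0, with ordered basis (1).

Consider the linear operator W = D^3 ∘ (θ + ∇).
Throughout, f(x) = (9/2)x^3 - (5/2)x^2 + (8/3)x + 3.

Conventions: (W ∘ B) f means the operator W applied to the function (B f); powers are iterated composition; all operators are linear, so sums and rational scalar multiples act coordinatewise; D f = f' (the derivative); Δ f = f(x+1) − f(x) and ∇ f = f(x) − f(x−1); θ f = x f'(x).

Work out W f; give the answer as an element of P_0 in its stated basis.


θ f = (27/2)x^3 - 5x^2 + (8/3)x
∇ f = (27/2)x^2 - (37/2)x + 29/3
(θ + ∇) f = (27/2)x^3 + (17/2)x^2 - (95/6)x + 29/3
D (θ + ∇) f = (81/2)x^2 + 17x - 95/6
D D (θ + ∇) f = 81x + 17
D D D (θ + ∇) f = 81

g(x) = 81


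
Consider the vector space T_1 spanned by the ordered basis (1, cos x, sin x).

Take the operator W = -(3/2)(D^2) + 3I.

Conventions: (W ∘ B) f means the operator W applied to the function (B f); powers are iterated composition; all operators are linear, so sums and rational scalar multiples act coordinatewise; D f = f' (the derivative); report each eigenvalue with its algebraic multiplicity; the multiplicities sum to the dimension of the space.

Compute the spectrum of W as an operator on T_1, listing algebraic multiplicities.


image of 1: 3
image of cos x: (9/2)cos x
image of sin x: (9/2)sin x
the matrix is diagonal; its diagonal is (3, 9/2, 9/2)
for a triangular matrix the eigenvalues are the diagonal entries, with algebraic multiplicity their repetition count

λ = 3 (multiplicity 1), λ = 9/2 (multiplicity 2)
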